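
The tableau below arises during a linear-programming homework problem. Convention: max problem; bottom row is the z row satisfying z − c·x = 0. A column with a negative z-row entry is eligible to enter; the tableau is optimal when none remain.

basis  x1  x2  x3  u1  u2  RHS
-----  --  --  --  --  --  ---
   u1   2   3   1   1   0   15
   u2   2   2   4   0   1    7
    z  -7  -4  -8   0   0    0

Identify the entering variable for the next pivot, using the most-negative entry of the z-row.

Negative z-row entries: x1: -7, x2: -4, x3: -8.
The most negative is -8 in column x3, so x3 enters.

x3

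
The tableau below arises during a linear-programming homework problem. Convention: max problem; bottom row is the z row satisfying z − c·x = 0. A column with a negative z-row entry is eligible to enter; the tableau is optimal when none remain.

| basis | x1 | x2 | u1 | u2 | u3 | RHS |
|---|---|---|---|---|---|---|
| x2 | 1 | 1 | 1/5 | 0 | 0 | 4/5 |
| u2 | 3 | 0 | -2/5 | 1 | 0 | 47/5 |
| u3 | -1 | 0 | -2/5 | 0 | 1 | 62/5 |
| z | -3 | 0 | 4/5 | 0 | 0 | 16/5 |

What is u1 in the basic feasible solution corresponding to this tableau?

0

u1 is not in the basis, so in the current basic feasible solution u1 = 0.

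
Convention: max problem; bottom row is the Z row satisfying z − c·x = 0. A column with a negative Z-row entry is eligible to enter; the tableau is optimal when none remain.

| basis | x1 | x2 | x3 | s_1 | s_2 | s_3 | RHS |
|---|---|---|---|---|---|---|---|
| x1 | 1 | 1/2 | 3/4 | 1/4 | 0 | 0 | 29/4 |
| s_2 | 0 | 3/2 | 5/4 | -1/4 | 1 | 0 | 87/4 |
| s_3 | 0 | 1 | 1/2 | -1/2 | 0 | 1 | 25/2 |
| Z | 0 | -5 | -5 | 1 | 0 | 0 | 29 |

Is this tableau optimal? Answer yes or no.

The Z-row has a negative entry -5 in column x2, so it is not optimal.

no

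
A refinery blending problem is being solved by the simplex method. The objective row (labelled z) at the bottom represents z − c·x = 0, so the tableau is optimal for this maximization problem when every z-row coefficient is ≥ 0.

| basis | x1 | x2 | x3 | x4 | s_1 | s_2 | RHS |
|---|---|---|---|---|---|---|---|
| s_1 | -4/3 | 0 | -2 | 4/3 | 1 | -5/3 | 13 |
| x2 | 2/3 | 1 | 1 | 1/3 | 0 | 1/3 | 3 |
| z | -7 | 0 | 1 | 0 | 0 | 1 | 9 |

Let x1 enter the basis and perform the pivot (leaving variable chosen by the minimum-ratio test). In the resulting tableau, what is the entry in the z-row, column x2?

Ratio test on column x1 — row 1: entry -4/3 ≤ 0; row 2: 3/(2/3) = 9/2. Minimum is 9/2 at row 2 (x2 leaves); pivot element 2/3.
Divide row 2 by 2/3; eliminate column x1 from the other rows.
z-row update in column x2: 0 − (-7)·(3/2) = 21/2.

21/2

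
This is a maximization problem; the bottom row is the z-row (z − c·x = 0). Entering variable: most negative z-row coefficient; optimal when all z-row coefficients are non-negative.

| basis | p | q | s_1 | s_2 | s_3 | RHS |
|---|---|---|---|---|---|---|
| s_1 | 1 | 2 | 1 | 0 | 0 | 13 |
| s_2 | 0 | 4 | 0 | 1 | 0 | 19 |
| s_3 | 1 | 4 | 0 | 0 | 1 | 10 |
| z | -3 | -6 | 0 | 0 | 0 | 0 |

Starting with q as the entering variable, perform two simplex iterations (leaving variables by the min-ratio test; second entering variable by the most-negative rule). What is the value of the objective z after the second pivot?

Ratio test on column q — row 1: 13/2 = 13/2; row 2: 19/4 = 19/4; row 3: 10/4 = 5/2. Minimum is 5/2 at row 3 (s_3 leaves); pivot element 4.
Pivot on row 3; the z-row RHS becomes 0 − (-6)·(5/2) = 15.
Next entering variable (most negative z-row entry -3/2): p.
Ratio test on column p — row 1: 8/(1/2) = 16; row 2: entry -1 ≤ 0; row 3: (5/2)/(1/4) = 10. Minimum is 10 at row 3 (q leaves); pivot element 1/4.
After the second pivot the z-row RHS is 15 − (-3/2)·10 = 30.

30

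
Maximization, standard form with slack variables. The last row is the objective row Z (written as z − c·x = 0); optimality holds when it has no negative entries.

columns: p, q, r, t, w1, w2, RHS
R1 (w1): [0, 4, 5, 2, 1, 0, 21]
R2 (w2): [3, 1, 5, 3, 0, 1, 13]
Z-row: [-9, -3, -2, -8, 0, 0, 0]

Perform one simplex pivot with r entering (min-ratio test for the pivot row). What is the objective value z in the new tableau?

26/5

Ratio test on column r — row 1: 21/5 = 21/5; row 2: 13/5 = 13/5. Minimum is 13/5 at row 2 (w2 leaves); pivot element 5.
Pivot on row 2; the Z-row RHS becomes 0 − (-2)·(13/5) = 26/5.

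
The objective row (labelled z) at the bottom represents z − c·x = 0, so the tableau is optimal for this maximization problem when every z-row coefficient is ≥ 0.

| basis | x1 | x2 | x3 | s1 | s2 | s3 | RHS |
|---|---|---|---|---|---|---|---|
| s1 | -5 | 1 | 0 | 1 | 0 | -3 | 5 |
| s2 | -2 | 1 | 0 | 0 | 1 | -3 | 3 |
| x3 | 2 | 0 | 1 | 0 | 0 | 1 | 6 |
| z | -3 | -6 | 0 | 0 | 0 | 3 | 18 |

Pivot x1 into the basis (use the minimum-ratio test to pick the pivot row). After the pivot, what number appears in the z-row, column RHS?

Ratio test on column x1 — row 1: entry -5 ≤ 0; row 2: entry -2 ≤ 0; row 3: 6/2 = 3. Minimum is 3 at row 3 (x3 leaves); pivot element 2.
Divide row 3 by 2; eliminate column x1 from the other rows.
z-row update in column RHS: 18 − (-3)·3 = 27.

27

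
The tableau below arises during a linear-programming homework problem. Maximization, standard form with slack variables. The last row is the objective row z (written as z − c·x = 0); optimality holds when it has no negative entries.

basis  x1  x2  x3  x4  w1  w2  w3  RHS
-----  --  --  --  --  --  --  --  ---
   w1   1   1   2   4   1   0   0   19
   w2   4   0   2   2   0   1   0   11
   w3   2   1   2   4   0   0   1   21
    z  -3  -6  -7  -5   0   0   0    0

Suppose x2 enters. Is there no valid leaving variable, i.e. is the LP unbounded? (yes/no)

Column x2 has positive entries in row(s) 1, 3, so the ratio test bounds it — not unbounded.

no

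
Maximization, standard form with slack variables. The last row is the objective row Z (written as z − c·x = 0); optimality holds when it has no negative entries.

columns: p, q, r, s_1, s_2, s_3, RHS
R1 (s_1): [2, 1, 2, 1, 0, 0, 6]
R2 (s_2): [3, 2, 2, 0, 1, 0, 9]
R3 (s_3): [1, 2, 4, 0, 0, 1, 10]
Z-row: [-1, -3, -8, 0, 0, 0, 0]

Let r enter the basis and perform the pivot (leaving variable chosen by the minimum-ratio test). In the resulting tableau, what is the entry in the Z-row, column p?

Ratio test on column r — row 1: 6/2 = 3; row 2: 9/2 = 9/2; row 3: 10/4 = 5/2. Minimum is 5/2 at row 3 (s_3 leaves); pivot element 4.
Divide row 3 by 4; eliminate column r from the other rows.
Z-row update in column p: -1 − (-8)·(1/4) = 1.

1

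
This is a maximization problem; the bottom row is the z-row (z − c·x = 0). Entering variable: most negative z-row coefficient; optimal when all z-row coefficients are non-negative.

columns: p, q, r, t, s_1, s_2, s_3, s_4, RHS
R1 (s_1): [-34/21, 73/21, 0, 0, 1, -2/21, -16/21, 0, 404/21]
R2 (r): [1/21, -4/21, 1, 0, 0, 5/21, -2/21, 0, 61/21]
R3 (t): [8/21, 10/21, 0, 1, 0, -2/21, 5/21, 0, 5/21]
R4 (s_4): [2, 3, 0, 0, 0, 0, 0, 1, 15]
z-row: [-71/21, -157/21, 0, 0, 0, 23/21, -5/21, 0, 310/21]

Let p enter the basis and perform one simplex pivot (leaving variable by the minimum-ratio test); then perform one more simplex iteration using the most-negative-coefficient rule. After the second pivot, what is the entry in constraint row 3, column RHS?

1/2

Ratio test on column p — row 1: entry -34/21 ≤ 0; row 2: (61/21)/(1/21) = 61; row 3: (5/21)/(8/21) = 5/8; row 4: 15/2 = 15/2. Minimum is 5/8 at row 3 (t leaves); pivot element 8/21.
Divide row 3 by 8/21; eliminate column p from the other rows.
Second iteration: most negative z-row entry is -13/4 in column q, so q enters.
Ratio test on column q — row 1: (81/4)/(11/2) = 81/22; row 2: entry -1/4 ≤ 0; row 3: (5/8)/(5/4) = 1/2; row 4: (55/4)/(1/2) = 55/2. Minimum is 1/2 at row 3 (p leaves); pivot element 5/4.
Divide row 3 by 5/4; eliminate column q from the other rows.
After both pivots, the entry at constraint row 3, column RHS is 1/2.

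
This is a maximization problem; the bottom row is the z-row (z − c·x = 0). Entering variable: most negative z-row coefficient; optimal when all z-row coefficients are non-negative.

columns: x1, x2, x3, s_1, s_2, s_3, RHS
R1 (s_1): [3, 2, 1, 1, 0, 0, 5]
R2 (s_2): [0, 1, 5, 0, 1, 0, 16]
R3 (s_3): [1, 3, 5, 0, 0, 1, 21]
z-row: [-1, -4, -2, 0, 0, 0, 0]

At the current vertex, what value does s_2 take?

16

s_2 is basic (row 2); its value is the RHS of that row, 16.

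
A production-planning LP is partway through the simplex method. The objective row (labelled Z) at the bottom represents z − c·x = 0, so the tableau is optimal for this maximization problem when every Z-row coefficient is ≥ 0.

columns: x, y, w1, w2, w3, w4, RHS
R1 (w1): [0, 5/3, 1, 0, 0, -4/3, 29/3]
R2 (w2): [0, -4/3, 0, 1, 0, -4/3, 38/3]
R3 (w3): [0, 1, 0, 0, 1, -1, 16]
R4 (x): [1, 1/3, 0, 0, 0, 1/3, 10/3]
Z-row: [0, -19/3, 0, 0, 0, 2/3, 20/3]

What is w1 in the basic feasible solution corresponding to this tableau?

w1 is basic (row 1); its value is the RHS of that row, 29/3.

29/3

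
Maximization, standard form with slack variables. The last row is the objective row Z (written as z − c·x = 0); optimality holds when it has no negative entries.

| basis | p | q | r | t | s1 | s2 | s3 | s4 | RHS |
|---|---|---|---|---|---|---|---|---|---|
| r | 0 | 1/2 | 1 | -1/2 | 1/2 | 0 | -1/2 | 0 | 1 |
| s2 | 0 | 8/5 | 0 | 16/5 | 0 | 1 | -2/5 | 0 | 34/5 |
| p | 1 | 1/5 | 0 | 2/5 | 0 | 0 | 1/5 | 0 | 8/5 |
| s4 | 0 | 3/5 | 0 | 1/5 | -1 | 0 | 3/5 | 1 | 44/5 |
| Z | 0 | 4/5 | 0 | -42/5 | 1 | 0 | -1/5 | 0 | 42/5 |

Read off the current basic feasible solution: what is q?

0

q is not in the basis, so in the current basic feasible solution q = 0.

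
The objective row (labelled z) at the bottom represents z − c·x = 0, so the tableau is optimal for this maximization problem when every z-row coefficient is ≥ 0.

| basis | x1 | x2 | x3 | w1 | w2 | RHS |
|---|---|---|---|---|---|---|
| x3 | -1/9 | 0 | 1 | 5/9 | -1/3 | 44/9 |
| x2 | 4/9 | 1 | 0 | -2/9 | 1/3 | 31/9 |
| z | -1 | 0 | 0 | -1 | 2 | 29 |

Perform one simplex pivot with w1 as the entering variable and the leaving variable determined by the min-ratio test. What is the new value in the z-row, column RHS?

Ratio test on column w1 — row 1: (44/9)/(5/9) = 44/5; row 2: entry -2/9 ≤ 0. Minimum is 44/5 at row 1 (x3 leaves); pivot element 5/9.
Divide row 1 by 5/9; eliminate column w1 from the other rows.
z-row update in column RHS: 29 − (-1)·(44/5) = 189/5.

189/5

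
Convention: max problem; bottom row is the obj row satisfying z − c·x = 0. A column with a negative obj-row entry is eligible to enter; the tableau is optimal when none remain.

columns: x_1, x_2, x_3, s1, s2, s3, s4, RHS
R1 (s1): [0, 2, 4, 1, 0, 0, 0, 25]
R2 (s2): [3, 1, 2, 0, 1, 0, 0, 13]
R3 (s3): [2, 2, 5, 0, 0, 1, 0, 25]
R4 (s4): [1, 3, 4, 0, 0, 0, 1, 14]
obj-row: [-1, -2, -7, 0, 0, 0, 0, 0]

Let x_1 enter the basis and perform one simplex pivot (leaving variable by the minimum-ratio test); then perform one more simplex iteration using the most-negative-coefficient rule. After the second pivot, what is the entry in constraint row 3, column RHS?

57/10

Ratio test on column x_1 — row 1: entry 0 ≤ 0; row 2: 13/3 = 13/3; row 3: 25/2 = 25/2; row 4: 14/1 = 14. Minimum is 13/3 at row 2 (s2 leaves); pivot element 3.
Divide row 2 by 3; eliminate column x_1 from the other rows.
Second iteration: most negative obj-row entry is -19/3 in column x_3, so x_3 enters.
Ratio test on column x_3 — row 1: 25/4 = 25/4; row 2: (13/3)/(2/3) = 13/2; row 3: (49/3)/(11/3) = 49/11; row 4: (29/3)/(10/3) = 29/10. Minimum is 29/10 at row 4 (s4 leaves); pivot element 10/3.
Divide row 4 by 10/3; eliminate column x_3 from the other rows.
After both pivots, the entry at constraint row 3, column RHS is 57/10.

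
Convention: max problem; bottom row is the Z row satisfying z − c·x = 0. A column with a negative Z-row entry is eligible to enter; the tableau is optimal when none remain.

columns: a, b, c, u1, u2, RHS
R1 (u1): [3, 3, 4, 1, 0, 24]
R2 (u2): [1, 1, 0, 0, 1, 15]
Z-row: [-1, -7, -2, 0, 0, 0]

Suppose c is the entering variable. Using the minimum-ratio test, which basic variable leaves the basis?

Column c entries and ratios — u1: 24/4 = 6; u2: 0 ≤ 0, skip.
Smallest ratio is 6 in the row of u1, so u1 leaves.

u1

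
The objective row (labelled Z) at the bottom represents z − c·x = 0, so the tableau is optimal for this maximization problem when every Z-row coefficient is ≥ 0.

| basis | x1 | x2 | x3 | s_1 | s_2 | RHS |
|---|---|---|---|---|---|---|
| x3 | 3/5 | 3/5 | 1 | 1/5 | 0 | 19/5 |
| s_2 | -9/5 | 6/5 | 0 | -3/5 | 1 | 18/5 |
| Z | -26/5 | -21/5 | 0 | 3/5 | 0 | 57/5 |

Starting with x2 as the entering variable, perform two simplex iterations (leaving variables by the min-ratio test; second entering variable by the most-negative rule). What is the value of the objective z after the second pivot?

Ratio test on column x2 — row 1: (19/5)/(3/5) = 19/3; row 2: (18/5)/(6/5) = 3. Minimum is 3 at row 2 (s_2 leaves); pivot element 6/5.
Pivot on row 2; the Z-row RHS becomes 57/5 − (-21/5)·3 = 24.
Next entering variable (most negative Z-row entry -23/2): x1.
Ratio test on column x1 — row 1: 2/(3/2) = 4/3; row 2: entry -3/2 ≤ 0. Minimum is 4/3 at row 1 (x3 leaves); pivot element 3/2.
After the second pivot the Z-row RHS is 24 − (-23/2)·(4/3) = 118/3.

118/3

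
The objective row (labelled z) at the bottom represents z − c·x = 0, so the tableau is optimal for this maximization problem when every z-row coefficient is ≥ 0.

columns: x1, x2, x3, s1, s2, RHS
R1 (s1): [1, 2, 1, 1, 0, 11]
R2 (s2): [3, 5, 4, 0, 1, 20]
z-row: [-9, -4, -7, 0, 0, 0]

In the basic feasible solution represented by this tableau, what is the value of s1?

11

s1 is basic (row 1); its value is the RHS of that row, 11.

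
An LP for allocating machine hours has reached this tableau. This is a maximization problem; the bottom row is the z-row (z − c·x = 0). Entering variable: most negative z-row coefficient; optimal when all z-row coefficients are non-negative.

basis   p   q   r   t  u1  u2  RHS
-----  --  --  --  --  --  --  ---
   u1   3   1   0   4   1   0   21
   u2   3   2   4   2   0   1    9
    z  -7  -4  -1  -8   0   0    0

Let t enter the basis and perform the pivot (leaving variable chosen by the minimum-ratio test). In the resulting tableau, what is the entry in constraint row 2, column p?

3/2

Ratio test on column t — row 1: 21/4 = 21/4; row 2: 9/2 = 9/2. Minimum is 9/2 at row 2 (u2 leaves); pivot element 2.
Divide row 2 by 2; eliminate column t from the other rows.
In the new row 2, the p entry is the old entry divided by the pivot: 3/2 = 3/2.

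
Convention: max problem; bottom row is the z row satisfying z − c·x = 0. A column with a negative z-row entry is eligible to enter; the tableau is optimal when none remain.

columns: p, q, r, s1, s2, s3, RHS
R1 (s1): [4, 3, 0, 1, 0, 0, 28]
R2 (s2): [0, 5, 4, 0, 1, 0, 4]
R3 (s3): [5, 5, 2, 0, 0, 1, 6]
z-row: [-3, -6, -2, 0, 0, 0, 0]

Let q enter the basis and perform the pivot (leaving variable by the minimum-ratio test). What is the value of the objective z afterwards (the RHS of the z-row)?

Ratio test on column q — row 1: 28/3 = 28/3; row 2: 4/5 = 4/5; row 3: 6/5 = 6/5. Minimum is 4/5 at row 2 (s2 leaves); pivot element 5.
Pivot on row 2; the z-row RHS becomes 0 − (-6)·(4/5) = 24/5.

24/5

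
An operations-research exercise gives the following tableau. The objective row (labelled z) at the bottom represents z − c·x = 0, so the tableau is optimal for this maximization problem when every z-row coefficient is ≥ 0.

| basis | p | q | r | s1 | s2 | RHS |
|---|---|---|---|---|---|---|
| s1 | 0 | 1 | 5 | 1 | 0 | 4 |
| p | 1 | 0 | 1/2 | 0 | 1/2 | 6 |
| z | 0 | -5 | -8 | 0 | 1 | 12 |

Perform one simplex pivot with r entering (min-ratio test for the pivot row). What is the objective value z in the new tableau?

Ratio test on column r — row 1: 4/5 = 4/5; row 2: 6/(1/2) = 12. Minimum is 4/5 at row 1 (s1 leaves); pivot element 5.
Pivot on row 1; the z-row RHS becomes 12 − (-8)·(4/5) = 92/5.

92/5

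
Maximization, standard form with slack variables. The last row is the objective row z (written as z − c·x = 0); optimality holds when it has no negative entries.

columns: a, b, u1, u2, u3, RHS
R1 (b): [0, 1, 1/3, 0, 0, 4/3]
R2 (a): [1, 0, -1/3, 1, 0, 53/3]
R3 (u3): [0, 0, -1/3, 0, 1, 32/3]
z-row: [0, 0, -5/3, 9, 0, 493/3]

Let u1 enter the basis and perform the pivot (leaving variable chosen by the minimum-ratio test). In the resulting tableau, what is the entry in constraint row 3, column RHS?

Ratio test on column u1 — row 1: (4/3)/(1/3) = 4; row 2: entry -1/3 ≤ 0; row 3: entry -1/3 ≤ 0. Minimum is 4 at row 1 (b leaves); pivot element 1/3.
Divide row 1 by 1/3; eliminate column u1 from the other rows.
Row 3 update in column RHS: 32/3 − (-1/3)·4 = 12.

12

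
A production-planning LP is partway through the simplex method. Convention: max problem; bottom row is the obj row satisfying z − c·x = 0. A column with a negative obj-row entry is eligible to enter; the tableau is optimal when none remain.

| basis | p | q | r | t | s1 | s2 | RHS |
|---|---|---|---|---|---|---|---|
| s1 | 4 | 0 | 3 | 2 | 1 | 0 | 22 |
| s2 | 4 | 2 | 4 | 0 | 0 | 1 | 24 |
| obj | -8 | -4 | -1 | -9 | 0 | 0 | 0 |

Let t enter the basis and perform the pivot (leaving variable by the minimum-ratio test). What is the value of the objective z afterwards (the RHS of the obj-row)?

Ratio test on column t — row 1: 22/2 = 11; row 2: entry 0 ≤ 0. Minimum is 11 at row 1 (s1 leaves); pivot element 2.
Pivot on row 1; the obj-row RHS becomes 0 − (-9)·11 = 99.

99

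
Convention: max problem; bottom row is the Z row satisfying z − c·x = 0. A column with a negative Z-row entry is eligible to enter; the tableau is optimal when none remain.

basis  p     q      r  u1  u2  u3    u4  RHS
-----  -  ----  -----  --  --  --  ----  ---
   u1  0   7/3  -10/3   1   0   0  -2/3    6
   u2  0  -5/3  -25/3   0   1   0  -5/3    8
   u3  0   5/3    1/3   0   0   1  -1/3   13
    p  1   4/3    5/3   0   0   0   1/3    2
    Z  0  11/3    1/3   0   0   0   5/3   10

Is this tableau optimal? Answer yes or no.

yes

Every Z-row coefficient is ≥ 0, so the tableau is optimal.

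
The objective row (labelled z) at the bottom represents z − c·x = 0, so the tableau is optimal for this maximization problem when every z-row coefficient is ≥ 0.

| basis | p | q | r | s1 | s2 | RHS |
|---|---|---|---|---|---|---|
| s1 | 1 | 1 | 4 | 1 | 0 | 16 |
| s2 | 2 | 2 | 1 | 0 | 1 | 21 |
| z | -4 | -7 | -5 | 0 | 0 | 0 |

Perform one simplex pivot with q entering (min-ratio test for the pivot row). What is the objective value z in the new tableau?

147/2

Ratio test on column q — row 1: 16/1 = 16; row 2: 21/2 = 21/2. Minimum is 21/2 at row 2 (s2 leaves); pivot element 2.
Pivot on row 2; the z-row RHS becomes 0 − (-7)·(21/2) = 147/2.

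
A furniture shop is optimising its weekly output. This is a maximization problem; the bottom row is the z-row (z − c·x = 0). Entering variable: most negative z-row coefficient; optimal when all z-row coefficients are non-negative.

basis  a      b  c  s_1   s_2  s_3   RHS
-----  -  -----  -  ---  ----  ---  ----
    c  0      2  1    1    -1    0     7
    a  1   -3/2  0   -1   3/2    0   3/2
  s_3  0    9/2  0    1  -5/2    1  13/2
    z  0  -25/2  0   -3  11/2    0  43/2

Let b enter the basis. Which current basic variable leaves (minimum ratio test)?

Column b entries and ratios — c: 7/2 = 7/2; a: -3/2 ≤ 0, skip; s_3: (13/2)/(9/2) = 13/9.
Smallest ratio is 13/9 in the row of s_3, so s_3 leaves.

s_3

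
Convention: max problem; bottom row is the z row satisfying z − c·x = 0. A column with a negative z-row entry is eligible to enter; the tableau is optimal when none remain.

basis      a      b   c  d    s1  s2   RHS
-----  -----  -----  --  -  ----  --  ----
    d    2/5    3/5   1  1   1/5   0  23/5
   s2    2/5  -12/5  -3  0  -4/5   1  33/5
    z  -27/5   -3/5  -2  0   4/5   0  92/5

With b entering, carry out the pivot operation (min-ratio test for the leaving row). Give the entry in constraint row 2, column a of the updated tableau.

Ratio test on column b — row 1: (23/5)/(3/5) = 23/3; row 2: entry -12/5 ≤ 0. Minimum is 23/3 at row 1 (d leaves); pivot element 3/5.
Divide row 1 by 3/5; eliminate column b from the other rows.
Row 2 update in column a: 2/5 − (-12/5)·(2/3) = 2.

2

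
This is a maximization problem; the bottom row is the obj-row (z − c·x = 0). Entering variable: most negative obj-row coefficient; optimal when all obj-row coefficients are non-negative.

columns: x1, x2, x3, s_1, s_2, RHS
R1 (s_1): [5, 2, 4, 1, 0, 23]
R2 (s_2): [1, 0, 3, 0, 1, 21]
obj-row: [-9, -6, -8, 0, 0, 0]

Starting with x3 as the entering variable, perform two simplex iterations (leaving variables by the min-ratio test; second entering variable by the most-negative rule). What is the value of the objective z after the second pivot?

69

Ratio test on column x3 — row 1: 23/4 = 23/4; row 2: 21/3 = 7. Minimum is 23/4 at row 1 (s_1 leaves); pivot element 4.
Pivot on row 1; the obj-row RHS becomes 0 − (-8)·(23/4) = 46.
Next entering variable (most negative obj-row entry -2): x2.
Ratio test on column x2 — row 1: (23/4)/(1/2) = 23/2; row 2: entry -3/2 ≤ 0. Minimum is 23/2 at row 1 (x3 leaves); pivot element 1/2.
After the second pivot the obj-row RHS is 46 − (-2)·(23/2) = 69.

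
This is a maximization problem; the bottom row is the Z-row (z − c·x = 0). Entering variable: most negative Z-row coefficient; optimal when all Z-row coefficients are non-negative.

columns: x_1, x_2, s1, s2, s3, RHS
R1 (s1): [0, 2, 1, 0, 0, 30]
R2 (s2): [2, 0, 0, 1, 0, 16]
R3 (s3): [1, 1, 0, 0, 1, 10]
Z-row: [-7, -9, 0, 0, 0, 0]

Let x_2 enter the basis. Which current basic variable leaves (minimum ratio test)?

s3

Column x_2 entries and ratios — s1: 30/2 = 15; s2: 0 ≤ 0, skip; s3: 10/1 = 10.
Smallest ratio is 10 in the row of s3, so s3 leaves.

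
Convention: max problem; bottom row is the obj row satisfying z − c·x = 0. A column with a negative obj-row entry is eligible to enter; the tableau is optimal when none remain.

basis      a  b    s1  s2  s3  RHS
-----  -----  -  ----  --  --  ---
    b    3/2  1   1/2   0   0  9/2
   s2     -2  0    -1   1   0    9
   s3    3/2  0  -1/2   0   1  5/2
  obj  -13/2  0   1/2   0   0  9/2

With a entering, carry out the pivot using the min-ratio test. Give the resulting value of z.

Ratio test on column a — row 1: (9/2)/(3/2) = 3; row 2: entry -2 ≤ 0; row 3: (5/2)/(3/2) = 5/3. Minimum is 5/3 at row 3 (s3 leaves); pivot element 3/2.
Pivot on row 3; the obj-row RHS becomes 9/2 − (-13/2)·(5/3) = 46/3.

46/3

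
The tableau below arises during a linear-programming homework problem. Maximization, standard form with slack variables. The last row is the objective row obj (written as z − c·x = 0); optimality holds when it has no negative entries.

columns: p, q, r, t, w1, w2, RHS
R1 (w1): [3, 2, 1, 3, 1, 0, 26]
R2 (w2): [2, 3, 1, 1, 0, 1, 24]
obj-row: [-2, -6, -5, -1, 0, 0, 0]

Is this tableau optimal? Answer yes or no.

no

The obj-row has a negative entry -6 in column q, so it is not optimal.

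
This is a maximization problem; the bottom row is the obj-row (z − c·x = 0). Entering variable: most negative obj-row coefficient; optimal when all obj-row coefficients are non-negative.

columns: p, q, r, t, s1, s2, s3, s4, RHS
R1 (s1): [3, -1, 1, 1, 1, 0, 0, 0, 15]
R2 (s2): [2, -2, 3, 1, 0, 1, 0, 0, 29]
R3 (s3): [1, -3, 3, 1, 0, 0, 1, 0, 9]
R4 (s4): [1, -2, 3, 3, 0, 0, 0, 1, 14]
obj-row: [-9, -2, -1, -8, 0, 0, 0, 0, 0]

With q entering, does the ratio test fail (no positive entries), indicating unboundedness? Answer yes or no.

yes

Every constraint-row entry in column q is ≤ 0, so increasing q is unbounded.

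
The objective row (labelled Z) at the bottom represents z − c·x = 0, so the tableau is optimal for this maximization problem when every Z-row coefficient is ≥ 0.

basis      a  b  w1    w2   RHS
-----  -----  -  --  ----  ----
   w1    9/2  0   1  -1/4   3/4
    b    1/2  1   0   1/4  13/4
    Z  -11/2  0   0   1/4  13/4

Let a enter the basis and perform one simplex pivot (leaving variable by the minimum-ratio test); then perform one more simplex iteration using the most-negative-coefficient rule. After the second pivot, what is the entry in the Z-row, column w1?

Ratio test on column a — row 1: (3/4)/(9/2) = 1/6; row 2: (13/4)/(1/2) = 13/2. Minimum is 1/6 at row 1 (w1 leaves); pivot element 9/2.
Divide row 1 by 9/2; eliminate column a from the other rows.
Second iteration: most negative Z-row entry is -1/18 in column w2, so w2 enters.
Ratio test on column w2 — row 1: entry -1/18 ≤ 0; row 2: (19/6)/(5/18) = 57/5. Minimum is 57/5 at row 2 (b leaves); pivot element 5/18.
Divide row 2 by 5/18; eliminate column w2 from the other rows.
After both pivots, the entry at the Z-row, column w1 is 6/5.

6/5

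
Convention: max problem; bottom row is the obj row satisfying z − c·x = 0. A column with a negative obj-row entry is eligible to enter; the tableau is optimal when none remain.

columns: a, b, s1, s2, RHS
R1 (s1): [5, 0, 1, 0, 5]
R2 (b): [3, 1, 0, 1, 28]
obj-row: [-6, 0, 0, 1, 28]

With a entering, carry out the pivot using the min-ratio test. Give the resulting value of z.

34

Ratio test on column a — row 1: 5/5 = 1; row 2: 28/3 = 28/3. Minimum is 1 at row 1 (s1 leaves); pivot element 5.
Pivot on row 1; the obj-row RHS becomes 28 − (-6)·1 = 34.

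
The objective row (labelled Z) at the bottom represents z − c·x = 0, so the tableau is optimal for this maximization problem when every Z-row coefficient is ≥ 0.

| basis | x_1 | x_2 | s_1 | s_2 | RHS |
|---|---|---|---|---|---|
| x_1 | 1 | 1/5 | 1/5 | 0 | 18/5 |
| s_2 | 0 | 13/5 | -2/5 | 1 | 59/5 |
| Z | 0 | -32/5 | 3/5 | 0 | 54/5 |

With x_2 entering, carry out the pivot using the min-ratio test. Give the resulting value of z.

518/13

Ratio test on column x_2 — row 1: (18/5)/(1/5) = 18; row 2: (59/5)/(13/5) = 59/13. Minimum is 59/13 at row 2 (s_2 leaves); pivot element 13/5.
Pivot on row 2; the Z-row RHS becomes 54/5 − (-32/5)·(59/13) = 518/13.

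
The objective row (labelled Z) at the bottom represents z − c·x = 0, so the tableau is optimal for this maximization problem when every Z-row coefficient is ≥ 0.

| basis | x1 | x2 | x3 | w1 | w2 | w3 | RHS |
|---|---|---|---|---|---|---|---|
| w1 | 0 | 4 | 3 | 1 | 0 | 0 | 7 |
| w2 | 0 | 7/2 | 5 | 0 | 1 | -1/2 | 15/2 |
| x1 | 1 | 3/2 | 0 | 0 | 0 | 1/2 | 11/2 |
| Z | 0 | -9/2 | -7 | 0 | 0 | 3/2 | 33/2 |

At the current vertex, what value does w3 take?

0

w3 is not in the basis, so in the current basic feasible solution w3 = 0.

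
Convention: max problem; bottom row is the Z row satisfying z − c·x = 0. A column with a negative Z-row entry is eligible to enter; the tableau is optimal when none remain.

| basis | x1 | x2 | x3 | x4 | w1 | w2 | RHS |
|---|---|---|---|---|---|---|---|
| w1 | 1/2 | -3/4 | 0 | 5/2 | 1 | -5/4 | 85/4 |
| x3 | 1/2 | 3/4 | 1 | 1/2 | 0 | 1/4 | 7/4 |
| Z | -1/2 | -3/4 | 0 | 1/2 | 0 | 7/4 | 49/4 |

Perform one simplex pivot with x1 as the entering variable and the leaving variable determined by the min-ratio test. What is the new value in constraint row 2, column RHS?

Ratio test on column x1 — row 1: (85/4)/(1/2) = 85/2; row 2: (7/4)/(1/2) = 7/2. Minimum is 7/2 at row 2 (x3 leaves); pivot element 1/2.
Divide row 2 by 1/2; eliminate column x1 from the other rows.
In the new row 2, the RHS entry is the old entry divided by the pivot: (7/4)/(1/2) = 7/2.

7/2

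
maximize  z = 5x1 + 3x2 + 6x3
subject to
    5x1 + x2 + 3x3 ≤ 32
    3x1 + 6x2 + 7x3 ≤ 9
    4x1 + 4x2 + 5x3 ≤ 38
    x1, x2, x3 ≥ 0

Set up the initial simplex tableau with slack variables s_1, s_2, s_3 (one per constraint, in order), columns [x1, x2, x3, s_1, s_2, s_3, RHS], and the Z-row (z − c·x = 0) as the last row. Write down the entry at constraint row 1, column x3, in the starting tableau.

Constraint 1 has coefficient 3 on x3.

3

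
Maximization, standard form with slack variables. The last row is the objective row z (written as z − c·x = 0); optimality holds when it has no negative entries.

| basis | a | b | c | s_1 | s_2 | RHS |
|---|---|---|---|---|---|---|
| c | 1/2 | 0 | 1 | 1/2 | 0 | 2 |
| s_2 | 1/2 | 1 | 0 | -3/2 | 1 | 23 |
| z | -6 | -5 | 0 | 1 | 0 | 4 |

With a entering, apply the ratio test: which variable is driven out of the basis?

Column a entries and ratios — c: 2/(1/2) = 4; s_2: 23/(1/2) = 46.
Smallest ratio is 4 in the row of c, so c leaves.

c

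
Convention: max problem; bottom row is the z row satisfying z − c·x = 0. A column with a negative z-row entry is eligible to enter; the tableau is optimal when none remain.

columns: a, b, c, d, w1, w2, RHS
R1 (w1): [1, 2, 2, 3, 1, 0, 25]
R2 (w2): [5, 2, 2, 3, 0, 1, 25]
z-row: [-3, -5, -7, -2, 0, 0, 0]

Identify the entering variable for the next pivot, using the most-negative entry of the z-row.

c

Negative z-row entries: a: -3, b: -5, c: -7, d: -2.
The most negative is -7 in column c, so c enters.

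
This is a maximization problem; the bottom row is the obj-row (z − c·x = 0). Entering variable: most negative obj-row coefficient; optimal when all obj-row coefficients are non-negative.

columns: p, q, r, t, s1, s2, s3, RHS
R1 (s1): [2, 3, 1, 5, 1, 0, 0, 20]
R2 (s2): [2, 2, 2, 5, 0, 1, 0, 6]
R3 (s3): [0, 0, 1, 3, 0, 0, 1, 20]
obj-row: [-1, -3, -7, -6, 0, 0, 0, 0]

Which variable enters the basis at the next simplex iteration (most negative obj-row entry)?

r

Negative obj-row entries: p: -1, q: -3, r: -7, t: -6.
The most negative is -7 in column r, so r enters.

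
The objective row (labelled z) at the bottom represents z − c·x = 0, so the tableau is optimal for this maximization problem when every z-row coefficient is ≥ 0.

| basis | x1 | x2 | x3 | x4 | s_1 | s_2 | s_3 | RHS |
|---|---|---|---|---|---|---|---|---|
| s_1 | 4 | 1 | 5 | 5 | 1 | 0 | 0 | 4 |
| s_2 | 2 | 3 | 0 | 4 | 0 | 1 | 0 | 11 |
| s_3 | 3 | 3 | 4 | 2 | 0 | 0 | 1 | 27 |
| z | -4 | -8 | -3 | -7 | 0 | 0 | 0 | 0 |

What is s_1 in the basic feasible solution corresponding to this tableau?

s_1 is basic (row 1); its value is the RHS of that row, 4.

4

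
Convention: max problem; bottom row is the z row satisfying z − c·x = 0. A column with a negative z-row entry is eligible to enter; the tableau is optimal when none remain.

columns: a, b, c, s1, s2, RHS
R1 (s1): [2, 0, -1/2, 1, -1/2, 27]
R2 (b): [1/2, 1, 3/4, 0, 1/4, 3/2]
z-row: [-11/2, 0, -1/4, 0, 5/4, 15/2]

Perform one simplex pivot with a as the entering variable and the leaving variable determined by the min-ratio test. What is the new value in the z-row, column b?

11

Ratio test on column a — row 1: 27/2 = 27/2; row 2: (3/2)/(1/2) = 3. Minimum is 3 at row 2 (b leaves); pivot element 1/2.
Divide row 2 by 1/2; eliminate column a from the other rows.
z-row update in column b: 0 − (-11/2)·2 = 11.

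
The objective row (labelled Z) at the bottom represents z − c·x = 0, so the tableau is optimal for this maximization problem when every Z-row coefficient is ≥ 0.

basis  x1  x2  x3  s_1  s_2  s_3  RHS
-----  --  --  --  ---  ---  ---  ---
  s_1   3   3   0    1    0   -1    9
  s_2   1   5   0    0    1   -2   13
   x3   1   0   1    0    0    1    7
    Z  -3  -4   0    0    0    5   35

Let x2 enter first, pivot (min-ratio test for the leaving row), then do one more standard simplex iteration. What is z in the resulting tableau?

Ratio test on column x2 — row 1: 9/3 = 3; row 2: 13/5 = 13/5; row 3: entry 0 ≤ 0. Minimum is 13/5 at row 2 (s_2 leaves); pivot element 5.
Pivot on row 2; the Z-row RHS becomes 35 − (-4)·(13/5) = 227/5.
Next entering variable (most negative Z-row entry -11/5): x1.
Ratio test on column x1 — row 1: (6/5)/(12/5) = 1/2; row 2: (13/5)/(1/5) = 13; row 3: 7/1 = 7. Minimum is 1/2 at row 1 (s_1 leaves); pivot element 12/5.
After the second pivot the Z-row RHS is 227/5 − (-11/5)·(1/2) = 93/2.

93/2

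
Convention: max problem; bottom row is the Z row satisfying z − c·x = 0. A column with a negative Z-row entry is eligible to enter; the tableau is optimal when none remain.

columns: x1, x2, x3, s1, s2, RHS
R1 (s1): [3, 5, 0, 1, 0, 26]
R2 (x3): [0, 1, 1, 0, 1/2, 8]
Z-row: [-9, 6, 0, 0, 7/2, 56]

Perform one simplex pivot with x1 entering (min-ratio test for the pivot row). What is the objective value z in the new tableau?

134

Ratio test on column x1 — row 1: 26/3 = 26/3; row 2: entry 0 ≤ 0. Minimum is 26/3 at row 1 (s1 leaves); pivot element 3.
Pivot on row 1; the Z-row RHS becomes 56 − (-9)·(26/3) = 134.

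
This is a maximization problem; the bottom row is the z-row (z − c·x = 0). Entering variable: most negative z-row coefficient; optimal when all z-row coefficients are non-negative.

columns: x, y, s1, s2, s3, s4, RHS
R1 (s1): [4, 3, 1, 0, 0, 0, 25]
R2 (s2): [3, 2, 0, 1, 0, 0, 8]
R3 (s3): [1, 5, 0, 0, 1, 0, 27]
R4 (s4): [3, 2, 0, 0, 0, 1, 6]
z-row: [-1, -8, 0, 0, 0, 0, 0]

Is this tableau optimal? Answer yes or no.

The z-row has a negative entry -8 in column y, so it is not optimal.

no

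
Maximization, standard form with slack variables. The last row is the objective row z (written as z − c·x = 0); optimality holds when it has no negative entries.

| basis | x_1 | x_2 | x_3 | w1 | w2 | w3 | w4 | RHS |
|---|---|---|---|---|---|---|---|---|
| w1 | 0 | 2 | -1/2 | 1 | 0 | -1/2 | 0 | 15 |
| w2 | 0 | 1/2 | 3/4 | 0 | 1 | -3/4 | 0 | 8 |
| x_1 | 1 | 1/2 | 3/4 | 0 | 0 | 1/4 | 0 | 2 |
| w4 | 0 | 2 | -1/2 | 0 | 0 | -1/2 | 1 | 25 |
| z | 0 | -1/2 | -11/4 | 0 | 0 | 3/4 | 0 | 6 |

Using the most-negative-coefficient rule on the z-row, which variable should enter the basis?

Negative z-row entries: x_2: -1/2, x_3: -11/4.
The most negative is -11/4 in column x_3, so x_3 enters.

x_3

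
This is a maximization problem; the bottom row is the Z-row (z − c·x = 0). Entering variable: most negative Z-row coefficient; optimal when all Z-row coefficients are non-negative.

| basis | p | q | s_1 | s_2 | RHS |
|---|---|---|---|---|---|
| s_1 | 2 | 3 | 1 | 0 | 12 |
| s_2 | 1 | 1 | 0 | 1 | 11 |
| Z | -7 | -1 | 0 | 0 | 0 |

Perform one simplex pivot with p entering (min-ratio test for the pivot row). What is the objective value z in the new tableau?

Ratio test on column p — row 1: 12/2 = 6; row 2: 11/1 = 11. Minimum is 6 at row 1 (s_1 leaves); pivot element 2.
Pivot on row 1; the Z-row RHS becomes 0 − (-7)·6 = 42.

42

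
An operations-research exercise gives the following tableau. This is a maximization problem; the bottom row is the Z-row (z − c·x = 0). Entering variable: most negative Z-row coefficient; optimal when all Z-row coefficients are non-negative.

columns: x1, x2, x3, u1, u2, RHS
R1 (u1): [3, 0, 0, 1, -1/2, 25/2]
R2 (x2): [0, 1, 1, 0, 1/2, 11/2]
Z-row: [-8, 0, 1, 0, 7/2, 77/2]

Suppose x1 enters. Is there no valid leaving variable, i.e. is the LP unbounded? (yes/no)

no

Column x1 has positive entries in row(s) 1, so the ratio test bounds it — not unbounded.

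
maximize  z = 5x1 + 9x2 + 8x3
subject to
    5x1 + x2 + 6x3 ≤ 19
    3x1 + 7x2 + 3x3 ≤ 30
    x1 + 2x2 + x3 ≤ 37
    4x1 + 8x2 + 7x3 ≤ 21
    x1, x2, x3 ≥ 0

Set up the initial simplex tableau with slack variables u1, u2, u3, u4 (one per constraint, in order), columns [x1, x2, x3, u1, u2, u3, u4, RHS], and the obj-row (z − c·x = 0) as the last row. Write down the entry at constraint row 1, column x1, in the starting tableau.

5

Constraint 1 has coefficient 5 on x1.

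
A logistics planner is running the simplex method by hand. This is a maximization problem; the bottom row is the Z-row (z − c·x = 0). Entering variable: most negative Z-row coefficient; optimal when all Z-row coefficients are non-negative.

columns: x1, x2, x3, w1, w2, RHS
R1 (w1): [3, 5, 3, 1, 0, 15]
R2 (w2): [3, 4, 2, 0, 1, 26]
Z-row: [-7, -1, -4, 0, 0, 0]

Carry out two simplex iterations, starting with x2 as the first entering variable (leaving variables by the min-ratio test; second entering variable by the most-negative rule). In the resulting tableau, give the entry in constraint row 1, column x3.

1

Ratio test on column x2 — row 1: 15/5 = 3; row 2: 26/4 = 13/2. Minimum is 3 at row 1 (w1 leaves); pivot element 5.
Divide row 1 by 5; eliminate column x2 from the other rows.
Second iteration: most negative Z-row entry is -32/5 in column x1, so x1 enters.
Ratio test on column x1 — row 1: 3/(3/5) = 5; row 2: 14/(3/5) = 70/3. Minimum is 5 at row 1 (x2 leaves); pivot element 3/5.
Divide row 1 by 3/5; eliminate column x1 from the other rows.
After both pivots, the entry at constraint row 1, column x3 is 1.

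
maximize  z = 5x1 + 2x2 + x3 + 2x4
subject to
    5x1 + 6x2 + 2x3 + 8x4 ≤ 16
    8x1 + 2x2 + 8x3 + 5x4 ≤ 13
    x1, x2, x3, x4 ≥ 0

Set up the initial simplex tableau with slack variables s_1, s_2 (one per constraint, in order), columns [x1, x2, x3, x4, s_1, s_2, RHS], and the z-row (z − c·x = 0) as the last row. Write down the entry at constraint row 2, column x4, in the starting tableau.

Constraint 2 has coefficient 5 on x4.

5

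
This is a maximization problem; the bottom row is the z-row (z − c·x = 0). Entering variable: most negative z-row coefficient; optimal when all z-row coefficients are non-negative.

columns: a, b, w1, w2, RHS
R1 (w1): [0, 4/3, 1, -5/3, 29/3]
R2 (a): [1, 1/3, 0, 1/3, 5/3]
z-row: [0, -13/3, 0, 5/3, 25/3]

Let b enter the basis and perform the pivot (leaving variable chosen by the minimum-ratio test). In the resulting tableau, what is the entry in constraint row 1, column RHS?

3

Ratio test on column b — row 1: (29/3)/(4/3) = 29/4; row 2: (5/3)/(1/3) = 5. Minimum is 5 at row 2 (a leaves); pivot element 1/3.
Divide row 2 by 1/3; eliminate column b from the other rows.
Row 1 update in column RHS: 29/3 − (4/3)·5 = 3.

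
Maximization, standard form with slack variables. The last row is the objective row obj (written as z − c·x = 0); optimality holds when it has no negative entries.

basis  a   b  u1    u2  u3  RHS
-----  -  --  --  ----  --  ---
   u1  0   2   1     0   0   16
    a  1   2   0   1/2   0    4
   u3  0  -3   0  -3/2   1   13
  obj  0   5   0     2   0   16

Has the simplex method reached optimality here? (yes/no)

Every obj-row coefficient is ≥ 0, so the tableau is optimal.

yes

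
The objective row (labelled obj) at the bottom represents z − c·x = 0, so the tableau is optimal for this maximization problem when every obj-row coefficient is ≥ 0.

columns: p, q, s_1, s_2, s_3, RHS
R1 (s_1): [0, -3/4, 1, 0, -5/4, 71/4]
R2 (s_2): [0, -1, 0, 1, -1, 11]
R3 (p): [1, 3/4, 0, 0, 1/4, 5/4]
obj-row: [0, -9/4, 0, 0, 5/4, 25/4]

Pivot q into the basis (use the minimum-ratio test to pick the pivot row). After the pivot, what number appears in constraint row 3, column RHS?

5/3

Ratio test on column q — row 1: entry -3/4 ≤ 0; row 2: entry -1 ≤ 0; row 3: (5/4)/(3/4) = 5/3. Minimum is 5/3 at row 3 (p leaves); pivot element 3/4.
Divide row 3 by 3/4; eliminate column q from the other rows.
In the new row 3, the RHS entry is the old entry divided by the pivot: (5/4)/(3/4) = 5/3.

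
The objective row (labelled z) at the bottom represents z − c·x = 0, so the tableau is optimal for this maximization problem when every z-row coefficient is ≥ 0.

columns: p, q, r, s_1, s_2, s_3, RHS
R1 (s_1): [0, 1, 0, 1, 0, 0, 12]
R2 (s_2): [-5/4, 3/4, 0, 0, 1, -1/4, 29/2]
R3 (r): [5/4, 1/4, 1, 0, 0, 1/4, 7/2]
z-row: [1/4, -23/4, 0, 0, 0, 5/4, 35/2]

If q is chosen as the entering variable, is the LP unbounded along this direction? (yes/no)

no

Column q has positive entries in row(s) 1, 2, 3, so the ratio test bounds it — not unbounded.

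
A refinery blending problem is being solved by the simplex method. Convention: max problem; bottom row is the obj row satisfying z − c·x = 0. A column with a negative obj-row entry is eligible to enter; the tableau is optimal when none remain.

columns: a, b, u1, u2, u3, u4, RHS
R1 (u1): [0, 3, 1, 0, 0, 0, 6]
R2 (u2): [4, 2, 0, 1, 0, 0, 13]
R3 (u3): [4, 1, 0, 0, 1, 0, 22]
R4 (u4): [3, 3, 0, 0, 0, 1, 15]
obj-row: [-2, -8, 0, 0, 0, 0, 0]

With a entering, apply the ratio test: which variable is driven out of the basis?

Column a entries and ratios — u1: 0 ≤ 0, skip; u2: 13/4 = 13/4; u3: 22/4 = 11/2; u4: 15/3 = 5.
Smallest ratio is 13/4 in the row of u2, so u2 leaves.

u2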